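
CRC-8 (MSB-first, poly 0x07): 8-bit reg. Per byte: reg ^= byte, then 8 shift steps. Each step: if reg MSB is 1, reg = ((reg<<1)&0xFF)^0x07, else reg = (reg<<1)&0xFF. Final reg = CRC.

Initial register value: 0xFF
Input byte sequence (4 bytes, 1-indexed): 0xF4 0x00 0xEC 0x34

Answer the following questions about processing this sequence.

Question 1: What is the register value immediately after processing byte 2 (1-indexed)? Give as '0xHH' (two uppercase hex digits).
After byte 1 (0xF4): reg=0x31
After byte 2 (0x00): reg=0x97

Answer: 0x97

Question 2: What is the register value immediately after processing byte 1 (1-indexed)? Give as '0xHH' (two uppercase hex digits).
After byte 1 (0xF4): reg=0x31

Answer: 0x31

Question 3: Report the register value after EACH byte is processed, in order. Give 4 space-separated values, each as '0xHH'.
0x31 0x97 0x66 0xB9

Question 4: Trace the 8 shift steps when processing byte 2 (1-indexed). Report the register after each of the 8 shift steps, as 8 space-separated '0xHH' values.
After byte 1 (0xF4): reg=0x31
Register before byte 2: 0x31
After XOR with byte 0x00: 0x31

Answer: 0x62 0xC4 0x8F 0x19 0x32 0x64 0xC8 0x97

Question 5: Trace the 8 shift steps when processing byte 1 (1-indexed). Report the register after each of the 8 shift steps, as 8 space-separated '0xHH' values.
Register before byte 1: 0xFF
After XOR with byte 0xF4: 0x0B

Answer: 0x16 0x2C 0x58 0xB0 0x67 0xCE 0x9B 0x31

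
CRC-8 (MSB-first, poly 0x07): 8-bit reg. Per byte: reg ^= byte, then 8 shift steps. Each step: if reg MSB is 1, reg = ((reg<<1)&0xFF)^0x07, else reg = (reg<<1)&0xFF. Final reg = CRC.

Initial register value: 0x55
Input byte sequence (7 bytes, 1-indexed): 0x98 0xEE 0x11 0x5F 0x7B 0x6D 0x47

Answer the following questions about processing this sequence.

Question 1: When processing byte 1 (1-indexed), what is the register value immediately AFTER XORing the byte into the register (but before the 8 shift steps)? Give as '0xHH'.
Register before byte 1: 0x55
Byte 1: 0x98
0x55 XOR 0x98 = 0xCD

Answer: 0xCD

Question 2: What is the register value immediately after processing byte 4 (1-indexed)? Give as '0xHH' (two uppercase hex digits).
After byte 1 (0x98): reg=0x6D
After byte 2 (0xEE): reg=0x80
After byte 3 (0x11): reg=0xFE
After byte 4 (0x5F): reg=0x6E

Answer: 0x6E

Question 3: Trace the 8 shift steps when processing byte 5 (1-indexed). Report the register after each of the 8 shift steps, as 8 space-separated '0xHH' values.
Answer: 0x2A 0x54 0xA8 0x57 0xAE 0x5B 0xB6 0x6B

Derivation:
After byte 1 (0x98): reg=0x6D
After byte 2 (0xEE): reg=0x80
After byte 3 (0x11): reg=0xFE
After byte 4 (0x5F): reg=0x6E
Register before byte 5: 0x6E
After XOR with byte 0x7B: 0x15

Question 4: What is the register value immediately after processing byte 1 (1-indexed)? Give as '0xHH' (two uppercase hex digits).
After byte 1 (0x98): reg=0x6D

Answer: 0x6D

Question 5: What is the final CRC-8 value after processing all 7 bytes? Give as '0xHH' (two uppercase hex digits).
After byte 1 (0x98): reg=0x6D
After byte 2 (0xEE): reg=0x80
After byte 3 (0x11): reg=0xFE
After byte 4 (0x5F): reg=0x6E
After byte 5 (0x7B): reg=0x6B
After byte 6 (0x6D): reg=0x12
After byte 7 (0x47): reg=0xAC

Answer: 0xAC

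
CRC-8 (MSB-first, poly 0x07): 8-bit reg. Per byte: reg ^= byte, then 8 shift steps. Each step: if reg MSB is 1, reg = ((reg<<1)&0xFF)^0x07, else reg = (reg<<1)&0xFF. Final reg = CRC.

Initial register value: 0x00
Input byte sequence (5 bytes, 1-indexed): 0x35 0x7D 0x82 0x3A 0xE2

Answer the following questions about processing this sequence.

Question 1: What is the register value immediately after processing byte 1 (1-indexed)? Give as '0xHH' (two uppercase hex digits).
After byte 1 (0x35): reg=0x8B

Answer: 0x8B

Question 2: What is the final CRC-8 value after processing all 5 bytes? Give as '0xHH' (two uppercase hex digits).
After byte 1 (0x35): reg=0x8B
After byte 2 (0x7D): reg=0xCC
After byte 3 (0x82): reg=0xED
After byte 4 (0x3A): reg=0x2B
After byte 5 (0xE2): reg=0x71

Answer: 0x71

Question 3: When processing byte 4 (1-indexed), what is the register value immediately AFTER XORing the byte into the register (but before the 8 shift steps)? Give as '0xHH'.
Register before byte 4: 0xED
Byte 4: 0x3A
0xED XOR 0x3A = 0xD7

Answer: 0xD7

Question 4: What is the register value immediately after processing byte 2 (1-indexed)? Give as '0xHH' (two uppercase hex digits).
After byte 1 (0x35): reg=0x8B
After byte 2 (0x7D): reg=0xCC

Answer: 0xCC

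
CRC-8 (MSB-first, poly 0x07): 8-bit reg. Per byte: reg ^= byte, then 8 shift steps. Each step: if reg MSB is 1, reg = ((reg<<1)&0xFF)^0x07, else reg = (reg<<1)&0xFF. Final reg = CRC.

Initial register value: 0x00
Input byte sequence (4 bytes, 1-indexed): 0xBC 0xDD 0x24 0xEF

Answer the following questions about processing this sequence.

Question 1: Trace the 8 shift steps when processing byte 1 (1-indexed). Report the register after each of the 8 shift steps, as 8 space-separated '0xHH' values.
Answer: 0x7F 0xFE 0xFB 0xF1 0xE5 0xCD 0x9D 0x3D

Derivation:
Register before byte 1: 0x00
After XOR with byte 0xBC: 0xBC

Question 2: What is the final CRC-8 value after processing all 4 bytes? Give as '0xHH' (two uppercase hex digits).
Answer: 0xB7

Derivation:
After byte 1 (0xBC): reg=0x3D
After byte 2 (0xDD): reg=0xAE
After byte 3 (0x24): reg=0xBF
After byte 4 (0xEF): reg=0xB7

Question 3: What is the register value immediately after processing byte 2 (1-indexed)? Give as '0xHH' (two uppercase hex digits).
Answer: 0xAE

Derivation:
After byte 1 (0xBC): reg=0x3D
After byte 2 (0xDD): reg=0xAE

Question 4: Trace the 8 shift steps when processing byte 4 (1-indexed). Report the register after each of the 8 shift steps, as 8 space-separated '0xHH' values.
After byte 1 (0xBC): reg=0x3D
After byte 2 (0xDD): reg=0xAE
After byte 3 (0x24): reg=0xBF
Register before byte 4: 0xBF
After XOR with byte 0xEF: 0x50

Answer: 0xA0 0x47 0x8E 0x1B 0x36 0x6C 0xD8 0xB7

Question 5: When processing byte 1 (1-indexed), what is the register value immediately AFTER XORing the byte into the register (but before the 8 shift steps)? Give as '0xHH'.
Answer: 0xBC

Derivation:
Register before byte 1: 0x00
Byte 1: 0xBC
0x00 XOR 0xBC = 0xBC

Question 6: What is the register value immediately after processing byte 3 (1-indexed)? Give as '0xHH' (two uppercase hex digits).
After byte 1 (0xBC): reg=0x3D
After byte 2 (0xDD): reg=0xAE
After byte 3 (0x24): reg=0xBF

Answer: 0xBF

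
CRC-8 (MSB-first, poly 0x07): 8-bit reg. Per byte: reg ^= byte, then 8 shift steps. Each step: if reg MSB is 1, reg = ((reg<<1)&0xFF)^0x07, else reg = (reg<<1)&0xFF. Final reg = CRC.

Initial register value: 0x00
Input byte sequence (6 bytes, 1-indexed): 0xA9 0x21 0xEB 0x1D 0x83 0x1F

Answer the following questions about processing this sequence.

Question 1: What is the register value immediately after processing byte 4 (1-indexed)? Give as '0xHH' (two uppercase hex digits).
After byte 1 (0xA9): reg=0x56
After byte 2 (0x21): reg=0x42
After byte 3 (0xEB): reg=0x56
After byte 4 (0x1D): reg=0xF6

Answer: 0xF6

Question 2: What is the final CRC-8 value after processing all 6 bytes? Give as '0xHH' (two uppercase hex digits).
Answer: 0xBE

Derivation:
After byte 1 (0xA9): reg=0x56
After byte 2 (0x21): reg=0x42
After byte 3 (0xEB): reg=0x56
After byte 4 (0x1D): reg=0xF6
After byte 5 (0x83): reg=0x4C
After byte 6 (0x1F): reg=0xBE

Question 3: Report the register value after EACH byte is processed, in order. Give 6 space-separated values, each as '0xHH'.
0x56 0x42 0x56 0xF6 0x4C 0xBE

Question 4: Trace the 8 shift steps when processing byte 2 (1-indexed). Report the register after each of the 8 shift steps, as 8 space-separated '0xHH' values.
Answer: 0xEE 0xDB 0xB1 0x65 0xCA 0x93 0x21 0x42

Derivation:
After byte 1 (0xA9): reg=0x56
Register before byte 2: 0x56
After XOR with byte 0x21: 0x77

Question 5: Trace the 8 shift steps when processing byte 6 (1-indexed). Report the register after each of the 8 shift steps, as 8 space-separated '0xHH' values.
After byte 1 (0xA9): reg=0x56
After byte 2 (0x21): reg=0x42
After byte 3 (0xEB): reg=0x56
After byte 4 (0x1D): reg=0xF6
After byte 5 (0x83): reg=0x4C
Register before byte 6: 0x4C
After XOR with byte 0x1F: 0x53

Answer: 0xA6 0x4B 0x96 0x2B 0x56 0xAC 0x5F 0xBE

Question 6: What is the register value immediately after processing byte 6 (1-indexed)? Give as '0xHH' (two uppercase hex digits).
Answer: 0xBE

Derivation:
After byte 1 (0xA9): reg=0x56
After byte 2 (0x21): reg=0x42
After byte 3 (0xEB): reg=0x56
After byte 4 (0x1D): reg=0xF6
After byte 5 (0x83): reg=0x4C
After byte 6 (0x1F): reg=0xBE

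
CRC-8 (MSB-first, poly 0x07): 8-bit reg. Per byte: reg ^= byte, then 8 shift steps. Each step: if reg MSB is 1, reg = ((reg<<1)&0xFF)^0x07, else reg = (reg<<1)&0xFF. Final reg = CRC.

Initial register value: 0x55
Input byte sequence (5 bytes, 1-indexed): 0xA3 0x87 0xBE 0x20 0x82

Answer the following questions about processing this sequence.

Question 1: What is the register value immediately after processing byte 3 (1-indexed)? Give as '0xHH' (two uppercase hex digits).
After byte 1 (0xA3): reg=0xCC
After byte 2 (0x87): reg=0xF6
After byte 3 (0xBE): reg=0xFF

Answer: 0xFF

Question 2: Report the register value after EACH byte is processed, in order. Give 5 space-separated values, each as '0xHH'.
0xCC 0xF6 0xFF 0x13 0xFE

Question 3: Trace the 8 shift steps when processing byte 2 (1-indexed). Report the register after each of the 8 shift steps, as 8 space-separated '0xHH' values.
After byte 1 (0xA3): reg=0xCC
Register before byte 2: 0xCC
After XOR with byte 0x87: 0x4B

Answer: 0x96 0x2B 0x56 0xAC 0x5F 0xBE 0x7B 0xF6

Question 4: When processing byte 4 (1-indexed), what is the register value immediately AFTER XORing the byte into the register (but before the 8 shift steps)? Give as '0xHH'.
Register before byte 4: 0xFF
Byte 4: 0x20
0xFF XOR 0x20 = 0xDF

Answer: 0xDF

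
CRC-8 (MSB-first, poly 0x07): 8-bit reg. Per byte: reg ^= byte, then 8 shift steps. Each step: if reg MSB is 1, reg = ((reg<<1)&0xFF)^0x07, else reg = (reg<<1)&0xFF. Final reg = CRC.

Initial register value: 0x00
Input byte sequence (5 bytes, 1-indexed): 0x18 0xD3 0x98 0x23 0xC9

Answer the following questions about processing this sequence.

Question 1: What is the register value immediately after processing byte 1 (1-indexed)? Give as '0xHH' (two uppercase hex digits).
After byte 1 (0x18): reg=0x48

Answer: 0x48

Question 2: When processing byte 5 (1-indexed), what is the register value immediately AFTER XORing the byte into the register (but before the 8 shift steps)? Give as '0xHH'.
Answer: 0x2C

Derivation:
Register before byte 5: 0xE5
Byte 5: 0xC9
0xE5 XOR 0xC9 = 0x2C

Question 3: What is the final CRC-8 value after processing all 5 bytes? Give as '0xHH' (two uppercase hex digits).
After byte 1 (0x18): reg=0x48
After byte 2 (0xD3): reg=0xC8
After byte 3 (0x98): reg=0xB7
After byte 4 (0x23): reg=0xE5
After byte 5 (0xC9): reg=0xC4

Answer: 0xC4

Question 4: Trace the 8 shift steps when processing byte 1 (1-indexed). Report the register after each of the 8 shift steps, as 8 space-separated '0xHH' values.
Register before byte 1: 0x00
After XOR with byte 0x18: 0x18

Answer: 0x30 0x60 0xC0 0x87 0x09 0x12 0x24 0x48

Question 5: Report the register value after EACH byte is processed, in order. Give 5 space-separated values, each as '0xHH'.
0x48 0xC8 0xB7 0xE5 0xC4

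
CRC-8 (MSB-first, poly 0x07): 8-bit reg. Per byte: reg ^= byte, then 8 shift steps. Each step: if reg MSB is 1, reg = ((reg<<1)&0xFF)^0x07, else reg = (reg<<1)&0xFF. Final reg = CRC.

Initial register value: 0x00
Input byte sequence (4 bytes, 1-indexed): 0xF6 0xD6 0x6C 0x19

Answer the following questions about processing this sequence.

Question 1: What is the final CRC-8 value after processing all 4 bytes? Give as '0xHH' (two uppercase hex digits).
After byte 1 (0xF6): reg=0xCC
After byte 2 (0xD6): reg=0x46
After byte 3 (0x6C): reg=0xD6
After byte 4 (0x19): reg=0x63

Answer: 0x63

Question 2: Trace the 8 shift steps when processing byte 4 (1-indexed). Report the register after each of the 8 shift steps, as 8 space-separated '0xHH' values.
After byte 1 (0xF6): reg=0xCC
After byte 2 (0xD6): reg=0x46
After byte 3 (0x6C): reg=0xD6
Register before byte 4: 0xD6
After XOR with byte 0x19: 0xCF

Answer: 0x99 0x35 0x6A 0xD4 0xAF 0x59 0xB2 0x63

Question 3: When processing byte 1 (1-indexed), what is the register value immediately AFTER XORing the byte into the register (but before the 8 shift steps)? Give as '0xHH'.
Register before byte 1: 0x00
Byte 1: 0xF6
0x00 XOR 0xF6 = 0xF6

Answer: 0xF6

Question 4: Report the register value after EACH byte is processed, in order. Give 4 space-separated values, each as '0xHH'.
0xCC 0x46 0xD6 0x63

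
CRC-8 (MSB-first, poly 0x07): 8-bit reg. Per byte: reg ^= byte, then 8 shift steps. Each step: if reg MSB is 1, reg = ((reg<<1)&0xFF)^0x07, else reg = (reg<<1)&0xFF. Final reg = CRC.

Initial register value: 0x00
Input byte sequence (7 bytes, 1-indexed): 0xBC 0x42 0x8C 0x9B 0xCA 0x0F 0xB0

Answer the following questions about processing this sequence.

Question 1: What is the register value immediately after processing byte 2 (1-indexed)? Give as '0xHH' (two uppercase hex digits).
Answer: 0x7A

Derivation:
After byte 1 (0xBC): reg=0x3D
After byte 2 (0x42): reg=0x7A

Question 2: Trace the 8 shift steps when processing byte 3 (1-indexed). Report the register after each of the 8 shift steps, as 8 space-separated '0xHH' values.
After byte 1 (0xBC): reg=0x3D
After byte 2 (0x42): reg=0x7A
Register before byte 3: 0x7A
After XOR with byte 0x8C: 0xF6

Answer: 0xEB 0xD1 0xA5 0x4D 0x9A 0x33 0x66 0xCC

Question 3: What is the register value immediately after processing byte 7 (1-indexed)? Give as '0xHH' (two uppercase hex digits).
After byte 1 (0xBC): reg=0x3D
After byte 2 (0x42): reg=0x7A
After byte 3 (0x8C): reg=0xCC
After byte 4 (0x9B): reg=0xA2
After byte 5 (0xCA): reg=0x1F
After byte 6 (0x0F): reg=0x70
After byte 7 (0xB0): reg=0x4E

Answer: 0x4E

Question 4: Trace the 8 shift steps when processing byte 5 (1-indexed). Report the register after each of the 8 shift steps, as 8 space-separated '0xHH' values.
Answer: 0xD0 0xA7 0x49 0x92 0x23 0x46 0x8C 0x1F

Derivation:
After byte 1 (0xBC): reg=0x3D
After byte 2 (0x42): reg=0x7A
After byte 3 (0x8C): reg=0xCC
After byte 4 (0x9B): reg=0xA2
Register before byte 5: 0xA2
After XOR with byte 0xCA: 0x68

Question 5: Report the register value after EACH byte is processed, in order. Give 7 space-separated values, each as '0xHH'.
0x3D 0x7A 0xCC 0xA2 0x1F 0x70 0x4E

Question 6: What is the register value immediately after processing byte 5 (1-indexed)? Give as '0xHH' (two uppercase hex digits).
After byte 1 (0xBC): reg=0x3D
After byte 2 (0x42): reg=0x7A
After byte 3 (0x8C): reg=0xCC
After byte 4 (0x9B): reg=0xA2
After byte 5 (0xCA): reg=0x1F

Answer: 0x1F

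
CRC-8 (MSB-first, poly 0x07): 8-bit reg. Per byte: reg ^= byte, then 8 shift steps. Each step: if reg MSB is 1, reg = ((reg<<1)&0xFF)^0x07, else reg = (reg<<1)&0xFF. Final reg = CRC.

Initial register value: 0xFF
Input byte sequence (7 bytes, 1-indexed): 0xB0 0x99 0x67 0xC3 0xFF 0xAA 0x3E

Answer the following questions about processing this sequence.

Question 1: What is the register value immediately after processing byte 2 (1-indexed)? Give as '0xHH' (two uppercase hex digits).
After byte 1 (0xB0): reg=0xEA
After byte 2 (0x99): reg=0x5E

Answer: 0x5E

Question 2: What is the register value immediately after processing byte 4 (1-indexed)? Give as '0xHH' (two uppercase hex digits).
After byte 1 (0xB0): reg=0xEA
After byte 2 (0x99): reg=0x5E
After byte 3 (0x67): reg=0xAF
After byte 4 (0xC3): reg=0x03

Answer: 0x03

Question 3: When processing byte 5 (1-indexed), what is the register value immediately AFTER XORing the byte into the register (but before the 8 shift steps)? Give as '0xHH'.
Answer: 0xFC

Derivation:
Register before byte 5: 0x03
Byte 5: 0xFF
0x03 XOR 0xFF = 0xFC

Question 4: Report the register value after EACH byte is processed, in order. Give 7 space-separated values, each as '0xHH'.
0xEA 0x5E 0xAF 0x03 0xFA 0xB7 0xB6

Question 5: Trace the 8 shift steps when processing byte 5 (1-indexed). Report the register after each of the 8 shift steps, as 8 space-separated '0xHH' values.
After byte 1 (0xB0): reg=0xEA
After byte 2 (0x99): reg=0x5E
After byte 3 (0x67): reg=0xAF
After byte 4 (0xC3): reg=0x03
Register before byte 5: 0x03
After XOR with byte 0xFF: 0xFC

Answer: 0xFF 0xF9 0xF5 0xED 0xDD 0xBD 0x7D 0xFA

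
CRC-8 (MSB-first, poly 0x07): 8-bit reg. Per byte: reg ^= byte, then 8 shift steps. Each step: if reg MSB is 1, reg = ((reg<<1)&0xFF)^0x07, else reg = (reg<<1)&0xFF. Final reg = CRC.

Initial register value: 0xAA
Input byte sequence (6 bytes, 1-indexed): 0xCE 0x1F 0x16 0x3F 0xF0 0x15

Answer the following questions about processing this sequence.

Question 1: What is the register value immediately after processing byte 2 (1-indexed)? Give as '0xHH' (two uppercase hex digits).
After byte 1 (0xCE): reg=0x3B
After byte 2 (0x1F): reg=0xFC

Answer: 0xFC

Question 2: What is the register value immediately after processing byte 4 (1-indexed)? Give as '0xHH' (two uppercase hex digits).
After byte 1 (0xCE): reg=0x3B
After byte 2 (0x1F): reg=0xFC
After byte 3 (0x16): reg=0x98
After byte 4 (0x3F): reg=0x7C

Answer: 0x7C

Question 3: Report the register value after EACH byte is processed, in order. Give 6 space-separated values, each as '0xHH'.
0x3B 0xFC 0x98 0x7C 0xAD 0x21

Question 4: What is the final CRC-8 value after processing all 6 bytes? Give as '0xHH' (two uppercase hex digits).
Answer: 0x21

Derivation:
After byte 1 (0xCE): reg=0x3B
After byte 2 (0x1F): reg=0xFC
After byte 3 (0x16): reg=0x98
After byte 4 (0x3F): reg=0x7C
After byte 5 (0xF0): reg=0xAD
After byte 6 (0x15): reg=0x21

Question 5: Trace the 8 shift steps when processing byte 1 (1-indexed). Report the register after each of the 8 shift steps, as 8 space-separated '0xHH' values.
Register before byte 1: 0xAA
After XOR with byte 0xCE: 0x64

Answer: 0xC8 0x97 0x29 0x52 0xA4 0x4F 0x9E 0x3B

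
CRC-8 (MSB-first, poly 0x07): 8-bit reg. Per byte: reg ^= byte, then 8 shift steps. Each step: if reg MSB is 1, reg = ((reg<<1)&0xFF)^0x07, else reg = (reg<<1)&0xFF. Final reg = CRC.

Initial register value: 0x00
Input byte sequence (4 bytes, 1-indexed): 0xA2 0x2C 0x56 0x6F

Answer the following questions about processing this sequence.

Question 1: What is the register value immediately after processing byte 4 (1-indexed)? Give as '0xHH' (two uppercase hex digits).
Answer: 0x12

Derivation:
After byte 1 (0xA2): reg=0x67
After byte 2 (0x2C): reg=0xF6
After byte 3 (0x56): reg=0x69
After byte 4 (0x6F): reg=0x12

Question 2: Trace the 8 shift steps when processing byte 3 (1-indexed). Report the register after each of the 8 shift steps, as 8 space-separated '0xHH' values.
Answer: 0x47 0x8E 0x1B 0x36 0x6C 0xD8 0xB7 0x69

Derivation:
After byte 1 (0xA2): reg=0x67
After byte 2 (0x2C): reg=0xF6
Register before byte 3: 0xF6
After XOR with byte 0x56: 0xA0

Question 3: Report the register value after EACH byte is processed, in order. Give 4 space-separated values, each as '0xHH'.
0x67 0xF6 0x69 0x12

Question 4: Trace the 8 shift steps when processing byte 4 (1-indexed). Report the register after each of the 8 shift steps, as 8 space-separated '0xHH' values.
Answer: 0x0C 0x18 0x30 0x60 0xC0 0x87 0x09 0x12

Derivation:
After byte 1 (0xA2): reg=0x67
After byte 2 (0x2C): reg=0xF6
After byte 3 (0x56): reg=0x69
Register before byte 4: 0x69
After XOR with byte 0x6F: 0x06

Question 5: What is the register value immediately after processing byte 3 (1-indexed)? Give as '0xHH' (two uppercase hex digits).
After byte 1 (0xA2): reg=0x67
After byte 2 (0x2C): reg=0xF6
After byte 3 (0x56): reg=0x69

Answer: 0x69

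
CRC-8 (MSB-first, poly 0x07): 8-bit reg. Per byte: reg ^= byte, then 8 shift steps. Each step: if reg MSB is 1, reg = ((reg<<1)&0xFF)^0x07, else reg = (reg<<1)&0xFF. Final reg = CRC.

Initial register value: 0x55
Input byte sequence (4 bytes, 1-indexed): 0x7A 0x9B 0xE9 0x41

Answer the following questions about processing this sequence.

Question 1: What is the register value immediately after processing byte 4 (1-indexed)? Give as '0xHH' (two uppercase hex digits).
After byte 1 (0x7A): reg=0xCD
After byte 2 (0x9B): reg=0xA5
After byte 3 (0xE9): reg=0xE3
After byte 4 (0x41): reg=0x67

Answer: 0x67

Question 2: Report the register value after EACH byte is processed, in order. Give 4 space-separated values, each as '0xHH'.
0xCD 0xA5 0xE3 0x67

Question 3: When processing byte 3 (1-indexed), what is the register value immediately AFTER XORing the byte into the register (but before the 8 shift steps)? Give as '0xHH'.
Register before byte 3: 0xA5
Byte 3: 0xE9
0xA5 XOR 0xE9 = 0x4C

Answer: 0x4C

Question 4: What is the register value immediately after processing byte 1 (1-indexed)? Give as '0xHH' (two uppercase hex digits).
After byte 1 (0x7A): reg=0xCD

Answer: 0xCD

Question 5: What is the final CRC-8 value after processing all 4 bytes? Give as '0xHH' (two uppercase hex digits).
After byte 1 (0x7A): reg=0xCD
After byte 2 (0x9B): reg=0xA5
After byte 3 (0xE9): reg=0xE3
After byte 4 (0x41): reg=0x67

Answer: 0x67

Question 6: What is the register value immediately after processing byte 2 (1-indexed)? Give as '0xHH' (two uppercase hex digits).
After byte 1 (0x7A): reg=0xCD
After byte 2 (0x9B): reg=0xA5

Answer: 0xA5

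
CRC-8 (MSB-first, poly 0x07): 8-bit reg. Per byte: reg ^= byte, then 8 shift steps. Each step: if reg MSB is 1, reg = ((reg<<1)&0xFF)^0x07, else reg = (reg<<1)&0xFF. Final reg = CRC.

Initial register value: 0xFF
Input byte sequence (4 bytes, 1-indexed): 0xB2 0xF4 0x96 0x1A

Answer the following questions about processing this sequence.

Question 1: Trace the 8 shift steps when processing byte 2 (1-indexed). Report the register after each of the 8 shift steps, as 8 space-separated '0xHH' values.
Answer: 0x20 0x40 0x80 0x07 0x0E 0x1C 0x38 0x70

Derivation:
After byte 1 (0xB2): reg=0xE4
Register before byte 2: 0xE4
After XOR with byte 0xF4: 0x10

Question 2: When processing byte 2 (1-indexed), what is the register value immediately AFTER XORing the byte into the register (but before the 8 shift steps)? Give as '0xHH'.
Answer: 0x10

Derivation:
Register before byte 2: 0xE4
Byte 2: 0xF4
0xE4 XOR 0xF4 = 0x10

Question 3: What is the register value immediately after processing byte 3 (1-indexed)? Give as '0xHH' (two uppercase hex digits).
After byte 1 (0xB2): reg=0xE4
After byte 2 (0xF4): reg=0x70
After byte 3 (0x96): reg=0xBC

Answer: 0xBC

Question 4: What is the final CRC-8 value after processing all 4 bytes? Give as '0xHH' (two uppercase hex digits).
Answer: 0x7B

Derivation:
After byte 1 (0xB2): reg=0xE4
After byte 2 (0xF4): reg=0x70
After byte 3 (0x96): reg=0xBC
After byte 4 (0x1A): reg=0x7B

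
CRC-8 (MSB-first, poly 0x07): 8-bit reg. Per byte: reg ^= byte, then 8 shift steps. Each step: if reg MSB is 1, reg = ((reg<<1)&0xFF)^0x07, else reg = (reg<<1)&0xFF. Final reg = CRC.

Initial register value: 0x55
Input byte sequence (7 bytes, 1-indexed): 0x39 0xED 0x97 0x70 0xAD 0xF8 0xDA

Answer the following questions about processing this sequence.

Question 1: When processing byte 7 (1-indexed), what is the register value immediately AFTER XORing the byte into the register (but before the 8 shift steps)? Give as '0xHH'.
Register before byte 7: 0x2D
Byte 7: 0xDA
0x2D XOR 0xDA = 0xF7

Answer: 0xF7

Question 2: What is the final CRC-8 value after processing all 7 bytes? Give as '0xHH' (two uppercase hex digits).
Answer: 0xCB

Derivation:
After byte 1 (0x39): reg=0x03
After byte 2 (0xED): reg=0x84
After byte 3 (0x97): reg=0x79
After byte 4 (0x70): reg=0x3F
After byte 5 (0xAD): reg=0xF7
After byte 6 (0xF8): reg=0x2D
After byte 7 (0xDA): reg=0xCB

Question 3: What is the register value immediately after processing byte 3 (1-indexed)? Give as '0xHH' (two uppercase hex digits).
Answer: 0x79

Derivation:
After byte 1 (0x39): reg=0x03
After byte 2 (0xED): reg=0x84
After byte 3 (0x97): reg=0x79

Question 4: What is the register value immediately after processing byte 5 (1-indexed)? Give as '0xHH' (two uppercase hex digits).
After byte 1 (0x39): reg=0x03
After byte 2 (0xED): reg=0x84
After byte 3 (0x97): reg=0x79
After byte 4 (0x70): reg=0x3F
After byte 5 (0xAD): reg=0xF7

Answer: 0xF7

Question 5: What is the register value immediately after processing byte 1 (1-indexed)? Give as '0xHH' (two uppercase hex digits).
After byte 1 (0x39): reg=0x03

Answer: 0x03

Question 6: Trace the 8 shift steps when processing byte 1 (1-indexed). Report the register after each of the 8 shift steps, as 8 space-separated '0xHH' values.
Answer: 0xD8 0xB7 0x69 0xD2 0xA3 0x41 0x82 0x03

Derivation:
Register before byte 1: 0x55
After XOR with byte 0x39: 0x6C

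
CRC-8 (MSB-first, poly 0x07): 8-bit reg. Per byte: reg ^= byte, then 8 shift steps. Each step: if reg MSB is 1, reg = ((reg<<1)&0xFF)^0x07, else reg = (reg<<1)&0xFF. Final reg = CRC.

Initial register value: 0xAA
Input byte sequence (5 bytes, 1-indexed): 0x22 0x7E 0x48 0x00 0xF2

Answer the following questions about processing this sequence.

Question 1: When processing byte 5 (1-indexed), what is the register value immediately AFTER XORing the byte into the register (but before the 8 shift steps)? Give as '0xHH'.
Answer: 0xCB

Derivation:
Register before byte 5: 0x39
Byte 5: 0xF2
0x39 XOR 0xF2 = 0xCB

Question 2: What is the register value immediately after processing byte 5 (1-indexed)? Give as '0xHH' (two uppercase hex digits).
Answer: 0x7F

Derivation:
After byte 1 (0x22): reg=0xB1
After byte 2 (0x7E): reg=0x63
After byte 3 (0x48): reg=0xD1
After byte 4 (0x00): reg=0x39
After byte 5 (0xF2): reg=0x7F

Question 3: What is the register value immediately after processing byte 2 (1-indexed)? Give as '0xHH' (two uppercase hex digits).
Answer: 0x63

Derivation:
After byte 1 (0x22): reg=0xB1
After byte 2 (0x7E): reg=0x63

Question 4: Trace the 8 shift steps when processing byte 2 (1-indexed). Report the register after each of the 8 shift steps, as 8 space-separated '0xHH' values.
Answer: 0x99 0x35 0x6A 0xD4 0xAF 0x59 0xB2 0x63

Derivation:
After byte 1 (0x22): reg=0xB1
Register before byte 2: 0xB1
After XOR with byte 0x7E: 0xCF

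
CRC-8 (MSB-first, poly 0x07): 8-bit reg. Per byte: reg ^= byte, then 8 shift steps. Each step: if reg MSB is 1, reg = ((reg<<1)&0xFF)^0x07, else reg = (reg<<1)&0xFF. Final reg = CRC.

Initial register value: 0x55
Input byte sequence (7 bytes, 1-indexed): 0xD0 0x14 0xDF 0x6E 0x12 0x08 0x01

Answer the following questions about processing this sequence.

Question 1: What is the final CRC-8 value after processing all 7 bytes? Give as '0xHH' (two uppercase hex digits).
After byte 1 (0xD0): reg=0x92
After byte 2 (0x14): reg=0x9B
After byte 3 (0xDF): reg=0xDB
After byte 4 (0x6E): reg=0x02
After byte 5 (0x12): reg=0x70
After byte 6 (0x08): reg=0x6F
After byte 7 (0x01): reg=0x0D

Answer: 0x0D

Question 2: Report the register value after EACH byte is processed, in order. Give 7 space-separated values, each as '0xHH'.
0x92 0x9B 0xDB 0x02 0x70 0x6F 0x0D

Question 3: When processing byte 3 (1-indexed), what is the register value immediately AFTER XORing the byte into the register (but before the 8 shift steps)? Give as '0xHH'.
Register before byte 3: 0x9B
Byte 3: 0xDF
0x9B XOR 0xDF = 0x44

Answer: 0x44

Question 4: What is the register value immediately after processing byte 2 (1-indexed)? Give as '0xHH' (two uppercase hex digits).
After byte 1 (0xD0): reg=0x92
After byte 2 (0x14): reg=0x9B

Answer: 0x9B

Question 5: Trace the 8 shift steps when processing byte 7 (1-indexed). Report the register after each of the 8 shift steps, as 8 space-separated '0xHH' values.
After byte 1 (0xD0): reg=0x92
After byte 2 (0x14): reg=0x9B
After byte 3 (0xDF): reg=0xDB
After byte 4 (0x6E): reg=0x02
After byte 5 (0x12): reg=0x70
After byte 6 (0x08): reg=0x6F
Register before byte 7: 0x6F
After XOR with byte 0x01: 0x6E

Answer: 0xDC 0xBF 0x79 0xF2 0xE3 0xC1 0x85 0x0D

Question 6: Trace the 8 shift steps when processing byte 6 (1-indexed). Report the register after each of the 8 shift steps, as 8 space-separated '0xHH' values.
After byte 1 (0xD0): reg=0x92
After byte 2 (0x14): reg=0x9B
After byte 3 (0xDF): reg=0xDB
After byte 4 (0x6E): reg=0x02
After byte 5 (0x12): reg=0x70
Register before byte 6: 0x70
After XOR with byte 0x08: 0x78

Answer: 0xF0 0xE7 0xC9 0x95 0x2D 0x5A 0xB4 0x6F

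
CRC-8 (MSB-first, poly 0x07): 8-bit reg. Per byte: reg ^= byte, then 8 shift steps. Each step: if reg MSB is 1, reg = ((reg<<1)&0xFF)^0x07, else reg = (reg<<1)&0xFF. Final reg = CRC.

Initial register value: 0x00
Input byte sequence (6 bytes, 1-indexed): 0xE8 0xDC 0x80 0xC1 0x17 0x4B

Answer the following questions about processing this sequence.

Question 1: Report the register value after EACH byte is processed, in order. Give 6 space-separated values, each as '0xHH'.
0x96 0xF1 0x50 0xFE 0x91 0x08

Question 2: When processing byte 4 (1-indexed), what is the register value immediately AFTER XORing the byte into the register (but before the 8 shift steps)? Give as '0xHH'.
Register before byte 4: 0x50
Byte 4: 0xC1
0x50 XOR 0xC1 = 0x91

Answer: 0x91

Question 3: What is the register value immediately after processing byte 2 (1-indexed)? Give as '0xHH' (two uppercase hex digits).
After byte 1 (0xE8): reg=0x96
After byte 2 (0xDC): reg=0xF1

Answer: 0xF1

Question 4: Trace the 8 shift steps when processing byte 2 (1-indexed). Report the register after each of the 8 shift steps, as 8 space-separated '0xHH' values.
After byte 1 (0xE8): reg=0x96
Register before byte 2: 0x96
After XOR with byte 0xDC: 0x4A

Answer: 0x94 0x2F 0x5E 0xBC 0x7F 0xFE 0xFB 0xF1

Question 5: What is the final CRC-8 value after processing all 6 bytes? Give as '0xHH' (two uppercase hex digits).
After byte 1 (0xE8): reg=0x96
After byte 2 (0xDC): reg=0xF1
After byte 3 (0x80): reg=0x50
After byte 4 (0xC1): reg=0xFE
After byte 5 (0x17): reg=0x91
After byte 6 (0x4B): reg=0x08

Answer: 0x08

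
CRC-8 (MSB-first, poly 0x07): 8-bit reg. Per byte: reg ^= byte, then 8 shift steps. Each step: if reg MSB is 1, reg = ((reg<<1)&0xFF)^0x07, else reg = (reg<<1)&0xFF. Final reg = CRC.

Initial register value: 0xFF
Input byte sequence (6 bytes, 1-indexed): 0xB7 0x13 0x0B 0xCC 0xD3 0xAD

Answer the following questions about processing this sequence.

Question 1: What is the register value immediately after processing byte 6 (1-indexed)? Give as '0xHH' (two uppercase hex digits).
After byte 1 (0xB7): reg=0xFF
After byte 2 (0x13): reg=0x8A
After byte 3 (0x0B): reg=0x8E
After byte 4 (0xCC): reg=0xC9
After byte 5 (0xD3): reg=0x46
After byte 6 (0xAD): reg=0x9F

Answer: 0x9F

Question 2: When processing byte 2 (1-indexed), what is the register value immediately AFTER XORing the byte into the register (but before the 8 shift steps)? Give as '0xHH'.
Register before byte 2: 0xFF
Byte 2: 0x13
0xFF XOR 0x13 = 0xEC

Answer: 0xEC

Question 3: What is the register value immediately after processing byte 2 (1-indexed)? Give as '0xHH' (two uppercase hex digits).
Answer: 0x8A

Derivation:
After byte 1 (0xB7): reg=0xFF
After byte 2 (0x13): reg=0x8A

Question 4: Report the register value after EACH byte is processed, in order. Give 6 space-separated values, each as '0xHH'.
0xFF 0x8A 0x8E 0xC9 0x46 0x9F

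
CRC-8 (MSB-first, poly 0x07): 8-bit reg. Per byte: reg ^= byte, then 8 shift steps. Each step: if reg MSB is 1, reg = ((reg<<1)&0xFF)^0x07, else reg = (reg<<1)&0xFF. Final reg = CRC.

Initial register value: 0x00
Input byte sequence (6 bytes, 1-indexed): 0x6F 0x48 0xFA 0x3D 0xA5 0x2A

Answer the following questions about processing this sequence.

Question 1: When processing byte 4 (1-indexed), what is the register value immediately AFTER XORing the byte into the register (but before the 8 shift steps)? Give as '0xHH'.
Register before byte 4: 0x99
Byte 4: 0x3D
0x99 XOR 0x3D = 0xA4

Answer: 0xA4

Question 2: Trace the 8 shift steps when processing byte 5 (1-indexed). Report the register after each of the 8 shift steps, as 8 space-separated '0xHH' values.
Answer: 0xA7 0x49 0x92 0x23 0x46 0x8C 0x1F 0x3E

Derivation:
After byte 1 (0x6F): reg=0x0A
After byte 2 (0x48): reg=0xC9
After byte 3 (0xFA): reg=0x99
After byte 4 (0x3D): reg=0x75
Register before byte 5: 0x75
After XOR with byte 0xA5: 0xD0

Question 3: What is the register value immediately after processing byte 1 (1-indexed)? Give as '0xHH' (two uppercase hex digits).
Answer: 0x0A

Derivation:
After byte 1 (0x6F): reg=0x0A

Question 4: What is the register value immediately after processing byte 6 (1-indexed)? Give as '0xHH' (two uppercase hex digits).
After byte 1 (0x6F): reg=0x0A
After byte 2 (0x48): reg=0xC9
After byte 3 (0xFA): reg=0x99
After byte 4 (0x3D): reg=0x75
After byte 5 (0xA5): reg=0x3E
After byte 6 (0x2A): reg=0x6C

Answer: 0x6C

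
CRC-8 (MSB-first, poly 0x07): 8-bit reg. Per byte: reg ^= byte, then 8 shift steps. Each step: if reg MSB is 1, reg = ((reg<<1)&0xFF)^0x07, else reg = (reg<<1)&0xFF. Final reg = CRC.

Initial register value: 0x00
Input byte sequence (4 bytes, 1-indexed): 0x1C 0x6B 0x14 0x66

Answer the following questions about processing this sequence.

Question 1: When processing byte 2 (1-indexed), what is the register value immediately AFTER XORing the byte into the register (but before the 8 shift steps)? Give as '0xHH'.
Register before byte 2: 0x54
Byte 2: 0x6B
0x54 XOR 0x6B = 0x3F

Answer: 0x3F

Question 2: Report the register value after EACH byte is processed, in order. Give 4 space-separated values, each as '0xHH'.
0x54 0xBD 0x56 0x90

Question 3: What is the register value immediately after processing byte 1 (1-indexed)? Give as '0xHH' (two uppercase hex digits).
Answer: 0x54

Derivation:
After byte 1 (0x1C): reg=0x54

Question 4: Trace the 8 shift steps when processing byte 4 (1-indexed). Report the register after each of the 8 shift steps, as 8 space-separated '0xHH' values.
After byte 1 (0x1C): reg=0x54
After byte 2 (0x6B): reg=0xBD
After byte 3 (0x14): reg=0x56
Register before byte 4: 0x56
After XOR with byte 0x66: 0x30

Answer: 0x60 0xC0 0x87 0x09 0x12 0x24 0x48 0x90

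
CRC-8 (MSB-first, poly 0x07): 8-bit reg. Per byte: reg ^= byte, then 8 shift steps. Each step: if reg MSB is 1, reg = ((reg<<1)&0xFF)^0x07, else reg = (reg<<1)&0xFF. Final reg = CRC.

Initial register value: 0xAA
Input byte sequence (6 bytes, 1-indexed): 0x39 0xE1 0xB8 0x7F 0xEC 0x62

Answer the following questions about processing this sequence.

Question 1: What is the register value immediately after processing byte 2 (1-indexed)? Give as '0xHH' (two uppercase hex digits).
Answer: 0x77

Derivation:
After byte 1 (0x39): reg=0xF0
After byte 2 (0xE1): reg=0x77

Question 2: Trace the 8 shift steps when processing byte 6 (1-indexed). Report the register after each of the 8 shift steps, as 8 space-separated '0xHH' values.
After byte 1 (0x39): reg=0xF0
After byte 2 (0xE1): reg=0x77
After byte 3 (0xB8): reg=0x63
After byte 4 (0x7F): reg=0x54
After byte 5 (0xEC): reg=0x21
Register before byte 6: 0x21
After XOR with byte 0x62: 0x43

Answer: 0x86 0x0B 0x16 0x2C 0x58 0xB0 0x67 0xCE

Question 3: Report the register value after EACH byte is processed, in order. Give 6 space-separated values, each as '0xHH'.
0xF0 0x77 0x63 0x54 0x21 0xCE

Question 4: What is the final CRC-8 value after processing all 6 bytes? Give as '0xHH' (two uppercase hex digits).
Answer: 0xCE

Derivation:
After byte 1 (0x39): reg=0xF0
After byte 2 (0xE1): reg=0x77
After byte 3 (0xB8): reg=0x63
After byte 4 (0x7F): reg=0x54
After byte 5 (0xEC): reg=0x21
After byte 6 (0x62): reg=0xCE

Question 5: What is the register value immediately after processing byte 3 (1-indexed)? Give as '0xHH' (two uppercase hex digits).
After byte 1 (0x39): reg=0xF0
After byte 2 (0xE1): reg=0x77
After byte 3 (0xB8): reg=0x63

Answer: 0x63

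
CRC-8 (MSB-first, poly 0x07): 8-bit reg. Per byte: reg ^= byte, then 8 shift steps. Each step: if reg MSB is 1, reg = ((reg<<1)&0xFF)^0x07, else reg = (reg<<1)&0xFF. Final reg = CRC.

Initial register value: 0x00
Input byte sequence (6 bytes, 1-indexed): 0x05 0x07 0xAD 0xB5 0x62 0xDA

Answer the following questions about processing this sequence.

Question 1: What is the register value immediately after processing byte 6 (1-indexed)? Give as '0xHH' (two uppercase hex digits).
After byte 1 (0x05): reg=0x1B
After byte 2 (0x07): reg=0x54
After byte 3 (0xAD): reg=0xE1
After byte 4 (0xB5): reg=0xAB
After byte 5 (0x62): reg=0x71
After byte 6 (0xDA): reg=0x58

Answer: 0x58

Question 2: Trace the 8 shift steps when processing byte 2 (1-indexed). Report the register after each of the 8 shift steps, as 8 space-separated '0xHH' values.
After byte 1 (0x05): reg=0x1B
Register before byte 2: 0x1B
After XOR with byte 0x07: 0x1C

Answer: 0x38 0x70 0xE0 0xC7 0x89 0x15 0x2A 0x54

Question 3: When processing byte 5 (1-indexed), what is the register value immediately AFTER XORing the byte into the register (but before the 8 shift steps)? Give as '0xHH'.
Answer: 0xC9

Derivation:
Register before byte 5: 0xAB
Byte 5: 0x62
0xAB XOR 0x62 = 0xC9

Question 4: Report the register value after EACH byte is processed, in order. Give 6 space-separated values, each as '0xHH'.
0x1B 0x54 0xE1 0xAB 0x71 0x58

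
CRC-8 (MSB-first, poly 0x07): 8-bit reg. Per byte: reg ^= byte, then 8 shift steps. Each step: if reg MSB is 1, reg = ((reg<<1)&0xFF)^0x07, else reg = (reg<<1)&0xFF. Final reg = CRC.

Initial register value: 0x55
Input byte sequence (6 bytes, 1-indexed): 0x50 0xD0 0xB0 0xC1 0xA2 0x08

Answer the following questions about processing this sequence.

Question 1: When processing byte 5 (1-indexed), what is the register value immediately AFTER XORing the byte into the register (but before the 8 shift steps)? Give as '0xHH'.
Answer: 0xC5

Derivation:
Register before byte 5: 0x67
Byte 5: 0xA2
0x67 XOR 0xA2 = 0xC5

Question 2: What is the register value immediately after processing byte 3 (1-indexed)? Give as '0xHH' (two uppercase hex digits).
Answer: 0x63

Derivation:
After byte 1 (0x50): reg=0x1B
After byte 2 (0xD0): reg=0x7F
After byte 3 (0xB0): reg=0x63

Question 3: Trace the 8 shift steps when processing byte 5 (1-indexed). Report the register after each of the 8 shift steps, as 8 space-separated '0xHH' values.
Answer: 0x8D 0x1D 0x3A 0x74 0xE8 0xD7 0xA9 0x55

Derivation:
After byte 1 (0x50): reg=0x1B
After byte 2 (0xD0): reg=0x7F
After byte 3 (0xB0): reg=0x63
After byte 4 (0xC1): reg=0x67
Register before byte 5: 0x67
After XOR with byte 0xA2: 0xC5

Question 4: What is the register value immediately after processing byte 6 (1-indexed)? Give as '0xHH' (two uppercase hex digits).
After byte 1 (0x50): reg=0x1B
After byte 2 (0xD0): reg=0x7F
After byte 3 (0xB0): reg=0x63
After byte 4 (0xC1): reg=0x67
After byte 5 (0xA2): reg=0x55
After byte 6 (0x08): reg=0x94

Answer: 0x94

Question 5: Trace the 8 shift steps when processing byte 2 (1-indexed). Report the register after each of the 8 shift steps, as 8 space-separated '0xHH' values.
After byte 1 (0x50): reg=0x1B
Register before byte 2: 0x1B
After XOR with byte 0xD0: 0xCB

Answer: 0x91 0x25 0x4A 0x94 0x2F 0x5E 0xBC 0x7F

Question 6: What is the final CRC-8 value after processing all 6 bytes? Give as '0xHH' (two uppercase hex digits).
Answer: 0x94

Derivation:
After byte 1 (0x50): reg=0x1B
After byte 2 (0xD0): reg=0x7F
After byte 3 (0xB0): reg=0x63
After byte 4 (0xC1): reg=0x67
After byte 5 (0xA2): reg=0x55
After byte 6 (0x08): reg=0x94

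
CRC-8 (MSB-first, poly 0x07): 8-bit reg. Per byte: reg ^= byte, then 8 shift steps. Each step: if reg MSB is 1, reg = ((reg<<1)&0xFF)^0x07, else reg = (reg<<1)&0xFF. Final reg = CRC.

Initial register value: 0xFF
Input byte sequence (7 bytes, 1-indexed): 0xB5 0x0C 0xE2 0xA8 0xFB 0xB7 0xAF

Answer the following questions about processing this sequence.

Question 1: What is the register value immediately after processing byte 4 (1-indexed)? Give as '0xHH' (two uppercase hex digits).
After byte 1 (0xB5): reg=0xF1
After byte 2 (0x0C): reg=0xFD
After byte 3 (0xE2): reg=0x5D
After byte 4 (0xA8): reg=0xC5

Answer: 0xC5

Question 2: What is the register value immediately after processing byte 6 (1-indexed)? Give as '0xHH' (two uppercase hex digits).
After byte 1 (0xB5): reg=0xF1
After byte 2 (0x0C): reg=0xFD
After byte 3 (0xE2): reg=0x5D
After byte 4 (0xA8): reg=0xC5
After byte 5 (0xFB): reg=0xBA
After byte 6 (0xB7): reg=0x23

Answer: 0x23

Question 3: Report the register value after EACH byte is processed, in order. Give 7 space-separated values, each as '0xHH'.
0xF1 0xFD 0x5D 0xC5 0xBA 0x23 0xAD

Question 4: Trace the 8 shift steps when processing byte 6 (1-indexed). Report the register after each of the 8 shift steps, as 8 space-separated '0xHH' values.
Answer: 0x1A 0x34 0x68 0xD0 0xA7 0x49 0x92 0x23

Derivation:
After byte 1 (0xB5): reg=0xF1
After byte 2 (0x0C): reg=0xFD
After byte 3 (0xE2): reg=0x5D
After byte 4 (0xA8): reg=0xC5
After byte 5 (0xFB): reg=0xBA
Register before byte 6: 0xBA
After XOR with byte 0xB7: 0x0D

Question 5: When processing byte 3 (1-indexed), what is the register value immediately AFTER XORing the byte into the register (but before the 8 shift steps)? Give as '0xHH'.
Answer: 0x1F

Derivation:
Register before byte 3: 0xFD
Byte 3: 0xE2
0xFD XOR 0xE2 = 0x1F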